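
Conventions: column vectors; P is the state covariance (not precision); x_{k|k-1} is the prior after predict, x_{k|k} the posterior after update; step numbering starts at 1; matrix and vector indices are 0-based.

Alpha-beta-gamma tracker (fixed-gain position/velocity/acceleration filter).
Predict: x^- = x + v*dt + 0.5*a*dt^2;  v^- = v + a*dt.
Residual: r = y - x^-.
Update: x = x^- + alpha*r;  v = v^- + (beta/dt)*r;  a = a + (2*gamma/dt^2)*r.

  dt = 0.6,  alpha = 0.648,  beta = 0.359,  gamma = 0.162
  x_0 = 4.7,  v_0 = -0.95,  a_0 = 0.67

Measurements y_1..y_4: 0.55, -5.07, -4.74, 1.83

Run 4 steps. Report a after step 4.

a_post = 9.3972

step 1: x_pred=4.2506  r=-3.7006  x^+=1.8526  v^+=-2.7622  a^+=-2.6605
step 2: x_pred=-0.2836  r=-4.7864  x^+=-3.3852  v^+=-7.2224  a^+=-6.9683
step 3: x_pred=-8.9729  r=4.2329  x^+=-6.2300  v^+=-8.8707  a^+=-3.1587
step 4: x_pred=-12.1209  r=13.9509  x^+=-3.0807  v^+=-2.4186  a^+=9.3972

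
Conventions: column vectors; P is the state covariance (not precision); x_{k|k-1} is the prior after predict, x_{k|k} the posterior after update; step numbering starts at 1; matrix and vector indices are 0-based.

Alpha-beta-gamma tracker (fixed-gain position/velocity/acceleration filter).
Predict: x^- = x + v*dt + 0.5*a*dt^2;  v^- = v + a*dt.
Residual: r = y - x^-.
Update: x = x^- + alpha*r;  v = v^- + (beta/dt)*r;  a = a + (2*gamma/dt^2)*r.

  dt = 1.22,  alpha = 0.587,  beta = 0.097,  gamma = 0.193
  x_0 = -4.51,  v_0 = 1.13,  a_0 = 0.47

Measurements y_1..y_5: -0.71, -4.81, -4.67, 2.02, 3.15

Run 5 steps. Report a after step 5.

a_post = 0.2591

step 1: x_pred=-2.7816  r=2.0716  x^+=-1.5656  v^+=1.8681  a^+=1.0073
step 2: x_pred=1.4631  r=-6.2731  x^+=-2.2192  v^+=2.5982  a^+=-0.6196
step 3: x_pred=0.4895  r=-5.1595  x^+=-2.5391  v^+=1.4321  a^+=-1.9577
step 4: x_pred=-2.2489  r=4.2689  x^+=0.2569  v^+=-0.6169  a^+=-0.8506
step 5: x_pred=-1.1287  r=4.2787  x^+=1.3829  v^+=-1.3144  a^+=0.2591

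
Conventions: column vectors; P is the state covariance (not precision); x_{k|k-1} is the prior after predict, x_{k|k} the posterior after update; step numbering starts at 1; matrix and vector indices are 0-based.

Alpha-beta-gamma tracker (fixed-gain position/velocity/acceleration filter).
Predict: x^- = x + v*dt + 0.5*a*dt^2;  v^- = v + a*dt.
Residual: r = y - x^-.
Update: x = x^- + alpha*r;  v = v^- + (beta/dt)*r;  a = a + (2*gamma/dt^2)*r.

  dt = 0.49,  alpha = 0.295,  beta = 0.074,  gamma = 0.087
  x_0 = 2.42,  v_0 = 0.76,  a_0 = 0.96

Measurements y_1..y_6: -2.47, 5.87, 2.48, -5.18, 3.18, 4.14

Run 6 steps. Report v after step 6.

v_post = -3.0961

step 1: x_pred=2.9076  r=-5.3776  x^+=1.3212  v^+=0.4183  a^+=-2.9372
step 2: x_pred=1.1736  r=4.6964  x^+=2.5590  v^+=-0.3117  a^+=0.4663
step 3: x_pred=2.4623  r=0.0177  x^+=2.4675  v^+=-0.0805  a^+=0.4792
step 4: x_pred=2.4856  r=-7.6656  x^+=0.2242  v^+=-1.0034  a^+=-5.0761
step 5: x_pred=-0.8768  r=4.0568  x^+=0.3199  v^+=-2.8780  a^+=-2.1361
step 6: x_pred=-1.3467  r=5.4867  x^+=0.2719  v^+=-3.0961  a^+=1.8401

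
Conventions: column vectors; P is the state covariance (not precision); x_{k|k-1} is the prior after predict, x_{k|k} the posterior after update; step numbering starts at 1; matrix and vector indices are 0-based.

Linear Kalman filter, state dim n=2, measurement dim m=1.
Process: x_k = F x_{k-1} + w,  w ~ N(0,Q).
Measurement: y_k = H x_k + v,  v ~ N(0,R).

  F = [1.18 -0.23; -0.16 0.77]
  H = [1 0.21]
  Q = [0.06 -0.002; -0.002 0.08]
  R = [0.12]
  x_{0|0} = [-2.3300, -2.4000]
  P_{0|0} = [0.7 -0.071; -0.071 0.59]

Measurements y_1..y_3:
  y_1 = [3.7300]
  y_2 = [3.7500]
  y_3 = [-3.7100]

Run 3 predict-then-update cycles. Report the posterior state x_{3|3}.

x_post = [-0.7469, 0.4961]

step 1: x^-=[-2.1974, -1.4752]  P^-=[1.1044 -0.3058; -0.3058 0.4652]  S=[1.1165]  K=[0.9317; -0.1864]  nu=[6.2372]  x^+=[3.6135, -2.6376]  P^+=[0.1353 -0.1119; -0.1119 0.4264]
step 2: x^-=[4.8706, -2.6091]  P^-=[0.3317 -0.2089; -0.2089 0.3639]  S=[0.3800]  K=[0.7574; -0.3486]  nu=[-0.5727]  x^+=[4.4368, -2.4095]  P^+=[0.1137 -0.1085; -0.1085 0.3177]
step 3: x^-=[5.7896, -2.5652]  P^-=[0.2940 -0.1824; -0.1824 0.2980]  S=[0.3506]  K=[0.7294; -0.3416]  nu=[-8.9610]  x^+=[-0.7469, 0.4961]  P^+=[0.1075 -0.0950; -0.0950 0.2571]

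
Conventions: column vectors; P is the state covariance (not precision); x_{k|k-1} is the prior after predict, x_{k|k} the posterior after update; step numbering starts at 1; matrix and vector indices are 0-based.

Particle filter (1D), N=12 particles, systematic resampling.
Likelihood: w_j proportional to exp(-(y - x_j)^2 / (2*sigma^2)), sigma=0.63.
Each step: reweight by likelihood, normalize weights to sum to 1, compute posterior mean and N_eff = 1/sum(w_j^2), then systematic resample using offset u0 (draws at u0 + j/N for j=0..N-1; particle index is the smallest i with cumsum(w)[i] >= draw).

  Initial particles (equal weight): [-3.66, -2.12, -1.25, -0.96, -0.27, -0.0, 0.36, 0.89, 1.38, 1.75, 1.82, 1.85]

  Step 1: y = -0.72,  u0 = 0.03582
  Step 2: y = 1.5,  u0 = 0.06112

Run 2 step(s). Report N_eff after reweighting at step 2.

N_eff = 3.0118

step 1: w=[0.0000, 0.0258, 0.2137, 0.2831, 0.2359, 0.1584, 0.0700, 0.0116, 0.0012, 0.0001, 0.0001, 0.0001]  mean=-0.6195  Neff=4.7115  idx=[2, 2, 2, 3, 3, 3, 4, 4, 4, 5, 5, 6]
step 2: w=[0.0002, 0.0002, 0.0002, 0.0013, 0.0013, 0.0013, 0.0520, 0.0520, 0.0520, 0.1581, 0.1581, 0.5234]  mean=0.1418  Neff=3.0118  idx=[7, 8, 9, 9, 10, 11, 11, 11, 11, 11, 11, 11]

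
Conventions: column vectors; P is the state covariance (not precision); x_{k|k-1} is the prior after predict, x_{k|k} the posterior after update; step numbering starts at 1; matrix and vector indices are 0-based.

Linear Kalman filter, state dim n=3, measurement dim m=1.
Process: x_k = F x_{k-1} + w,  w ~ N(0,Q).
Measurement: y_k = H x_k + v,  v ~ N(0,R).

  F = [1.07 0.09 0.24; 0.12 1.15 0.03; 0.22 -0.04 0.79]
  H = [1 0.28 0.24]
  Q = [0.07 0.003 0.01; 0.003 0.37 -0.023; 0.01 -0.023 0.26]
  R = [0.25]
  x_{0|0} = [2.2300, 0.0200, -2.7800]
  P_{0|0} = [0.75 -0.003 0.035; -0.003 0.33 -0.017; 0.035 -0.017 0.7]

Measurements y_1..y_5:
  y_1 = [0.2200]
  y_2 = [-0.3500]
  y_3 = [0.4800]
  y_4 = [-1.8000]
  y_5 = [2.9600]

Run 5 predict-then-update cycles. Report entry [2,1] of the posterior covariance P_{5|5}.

P_post[2,1] = -0.9222

step 1: x^-=[1.7207, 0.2072, -1.7064]  P^-=[0.9883 0.1322 0.3485; 0.1322 0.8161 -0.0144; 0.3485 -0.0144 0.7470]  S=[1.5847]  K=[0.6998; 0.2254; 0.3305]  nu=[-1.1492]  x^+=[0.9165, -0.0518, -2.0862]  P^+=[0.2123 -0.1178 -0.0180; -0.1178 0.7356 -0.1325; -0.0180 -0.1325 0.5739]
step 2: x^-=[0.4753, -0.0122, -1.4444]  P^-=[0.3144 -0.0737 0.1445; -0.0737 1.3046 -0.1889; 0.1445 -0.1889 0.6338]  S=[0.7058]  K=[0.4653; 0.3488; 0.3453]  nu=[-0.4752]  x^+=[0.2542, -0.1780, -1.6085]  P^+=[0.1616 -0.1883 0.0311; -0.1883 1.2187 -0.2739; 0.0311 -0.2739 0.5496]
step 3: x^-=[-0.1301, -0.2224, -1.2077]  P^-=[0.2644 -0.1543 0.1633; -0.1543 1.9139 -0.3539; 0.1633 -0.3539 0.6442]  S=[0.6459]  K=[0.4031; 0.4592; 0.3388]  nu=[0.9622]  x^+=[0.2578, 0.2194, -0.8817]  P^+=[0.1594 -0.2739 0.0751; -0.2739 1.7777 -0.4544; 0.0751 -0.4544 0.5701]
step 4: x^-=[0.0840, 0.2568, -0.6486]  P^-=[0.2660 -0.2505 0.1950; -0.2505 2.6174 -0.5597; 0.1950 -0.5597 0.6860]  S=[0.6388]  K=[0.3798; 0.5449; 0.3177]  nu=[-1.8002]  x^+=[-0.5998, -0.7241, -1.2206]  P^+=[0.1738 -0.3827 0.1179; -0.3827 2.4278 -0.6702; 0.1179 -0.6702 0.6215]
step 5: x^-=[-0.9999, -0.9413, -1.0672]  P^-=[0.2824 -0.3736 0.2335; -0.3736 3.4328 -0.8065; 0.2335 -0.8065 0.7503]  S=[0.6392]  K=[0.3658; 0.6164; 0.2937]  nu=[4.4796]  x^+=[0.6386, 1.8201, 0.2486]  P^+=[0.1968 -0.5177 0.1648; -0.5177 3.1899 -0.9222; 0.1648 -0.9222 0.6951]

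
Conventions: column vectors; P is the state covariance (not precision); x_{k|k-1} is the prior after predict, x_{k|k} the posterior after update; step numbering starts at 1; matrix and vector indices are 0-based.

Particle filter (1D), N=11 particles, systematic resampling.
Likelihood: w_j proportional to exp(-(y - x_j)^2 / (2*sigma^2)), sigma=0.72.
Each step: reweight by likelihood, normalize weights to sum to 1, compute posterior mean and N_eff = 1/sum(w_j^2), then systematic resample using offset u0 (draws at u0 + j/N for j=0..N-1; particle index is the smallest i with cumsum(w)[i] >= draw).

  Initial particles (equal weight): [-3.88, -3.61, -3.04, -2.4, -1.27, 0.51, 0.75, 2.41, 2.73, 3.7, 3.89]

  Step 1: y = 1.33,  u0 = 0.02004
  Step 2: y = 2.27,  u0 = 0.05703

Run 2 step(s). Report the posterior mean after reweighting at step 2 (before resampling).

step 1: w=[0.0000, 0.0000, 0.0000, 0.0000, 0.0009, 0.3024, 0.4181, 0.1878, 0.0873, 0.0026, 0.0010]  mean=1.1711  Neff=3.2351  idx=[5, 5, 5, 5, 6, 6, 6, 6, 7, 7, 8]
step 2: w=[0.0148, 0.0148, 0.0148, 0.0148, 0.0316, 0.0316, 0.0316, 0.0316, 0.2877, 0.2877, 0.2391]  mean=2.1645  Neff=4.3935  idx=[3, 6, 8, 8, 8, 9, 9, 9, 10, 10, 10]

post_mean = 2.1645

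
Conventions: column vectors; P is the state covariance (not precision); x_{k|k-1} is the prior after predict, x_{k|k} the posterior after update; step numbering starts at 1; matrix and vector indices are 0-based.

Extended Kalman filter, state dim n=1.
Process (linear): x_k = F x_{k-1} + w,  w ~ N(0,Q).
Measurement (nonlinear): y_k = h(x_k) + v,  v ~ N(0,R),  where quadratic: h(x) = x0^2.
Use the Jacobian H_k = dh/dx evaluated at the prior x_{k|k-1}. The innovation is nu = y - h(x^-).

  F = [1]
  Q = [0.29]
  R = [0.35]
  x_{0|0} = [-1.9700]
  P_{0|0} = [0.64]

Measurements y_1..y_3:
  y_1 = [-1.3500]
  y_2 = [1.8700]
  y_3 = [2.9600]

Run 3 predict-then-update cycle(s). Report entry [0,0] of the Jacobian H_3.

step 1: x^-=[-1.9700]  P^-=[0.9300]  H_jac=[-3.9400]  S=[14.7869]  K=[-0.2478]  nu=[-5.2309]  x^+=[-0.6738]  P^+=[0.0220]
step 2: x^-=[-0.6738]  P^-=[0.3120]  H_jac=[-1.3476]  S=[0.9166]  K=[-0.4587]  nu=[1.4160]  x^+=[-1.3233]  P^+=[0.1191]
step 3: x^-=[-1.3233]  P^-=[0.4091]  H_jac=[-2.6467]  S=[3.2160]  K=[-0.3367]  nu=[1.2088]  x^+=[-1.7303]  P^+=[0.0445]

H_jac[0,0] = -2.6467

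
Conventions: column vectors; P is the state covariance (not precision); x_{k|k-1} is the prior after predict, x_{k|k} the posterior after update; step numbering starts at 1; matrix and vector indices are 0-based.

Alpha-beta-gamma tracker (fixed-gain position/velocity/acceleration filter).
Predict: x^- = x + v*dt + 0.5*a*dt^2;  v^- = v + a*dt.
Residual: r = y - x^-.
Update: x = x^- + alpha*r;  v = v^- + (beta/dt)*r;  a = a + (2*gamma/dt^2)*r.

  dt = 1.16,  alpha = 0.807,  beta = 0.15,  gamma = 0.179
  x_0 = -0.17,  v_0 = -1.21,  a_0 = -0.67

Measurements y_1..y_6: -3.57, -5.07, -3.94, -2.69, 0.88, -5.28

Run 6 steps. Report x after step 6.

step 1: x_pred=-2.0244  r=-1.5456  x^+=-3.2717  v^+=-2.1871  a^+=-1.0812
step 2: x_pred=-6.5361  r=1.4661  x^+=-5.3530  v^+=-3.2517  a^+=-0.6911
step 3: x_pred=-9.5899  r=5.6499  x^+=-5.0304  v^+=-3.3228  a^+=0.8120
step 4: x_pred=-8.3386  r=5.6486  x^+=-3.7802  v^+=-1.6505  a^+=2.3148
step 5: x_pred=-4.1373  r=5.0173  x^+=-0.0883  v^+=1.6836  a^+=3.6497
step 6: x_pred=4.3201  r=-9.6001  x^+=-3.4272  v^+=4.6758  a^+=1.0956

x_post = -3.4272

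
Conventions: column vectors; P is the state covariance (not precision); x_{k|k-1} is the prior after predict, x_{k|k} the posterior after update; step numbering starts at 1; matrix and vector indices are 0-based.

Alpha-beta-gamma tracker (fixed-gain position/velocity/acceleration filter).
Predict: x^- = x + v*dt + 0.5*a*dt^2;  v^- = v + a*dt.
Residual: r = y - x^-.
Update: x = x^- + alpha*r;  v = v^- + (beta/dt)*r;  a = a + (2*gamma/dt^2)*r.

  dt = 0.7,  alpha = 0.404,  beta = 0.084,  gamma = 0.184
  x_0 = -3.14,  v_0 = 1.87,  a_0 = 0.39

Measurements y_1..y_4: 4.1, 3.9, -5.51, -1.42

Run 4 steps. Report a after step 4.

a_post = -12.8388

step 1: x_pred=-1.7355  r=5.8354  x^+=0.6221  v^+=2.8433  a^+=4.7725
step 2: x_pred=3.7816  r=0.1184  x^+=3.8294  v^+=6.1982  a^+=4.8614
step 3: x_pred=9.3593  r=-14.8693  x^+=3.3521  v^+=7.8169  a^+=-6.3057
step 4: x_pred=7.2790  r=-8.6990  x^+=3.7646  v^+=2.3591  a^+=-12.8388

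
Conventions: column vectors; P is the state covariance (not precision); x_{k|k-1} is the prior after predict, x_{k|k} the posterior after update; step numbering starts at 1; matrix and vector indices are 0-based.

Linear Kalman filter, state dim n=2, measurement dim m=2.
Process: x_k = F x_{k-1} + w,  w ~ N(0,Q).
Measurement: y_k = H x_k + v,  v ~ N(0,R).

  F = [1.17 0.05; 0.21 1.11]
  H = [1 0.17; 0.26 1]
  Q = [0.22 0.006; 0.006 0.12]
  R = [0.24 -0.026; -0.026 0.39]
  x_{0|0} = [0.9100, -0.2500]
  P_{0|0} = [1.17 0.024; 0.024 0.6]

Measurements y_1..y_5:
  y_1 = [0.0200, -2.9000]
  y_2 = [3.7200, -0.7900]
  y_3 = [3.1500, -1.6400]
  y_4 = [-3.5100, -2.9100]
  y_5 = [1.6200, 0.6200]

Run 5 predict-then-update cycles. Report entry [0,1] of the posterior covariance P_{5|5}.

P_post[0,1] = -0.0480

step 1: x^-=[1.0522, -0.0864]  P^-=[1.8259 0.3582; 0.3582 0.9220]  S=[2.2144 0.9795; 0.9795 1.6217]  K=[0.8527 -0.0014; -0.0605 0.6625]  nu=[-1.0175, -3.0872]  x^+=[0.1890, -2.0702]  P^+=[0.2182 -0.0795; -0.0795 0.2806]
step 2: x^-=[0.1176, -2.2582]  P^-=[0.5101 -0.0288; -0.0288 0.4383]  S=[0.7530 0.1510; 0.1510 0.8478]  K=[0.6703 0.0030; -0.0428 0.5158]  nu=[3.9863, 1.4377]  x^+=[2.7941, -1.6873]  P^+=[0.1711 -0.0608; -0.0608 0.2181]
step 3: x^-=[3.1847, -1.2861]  P^-=[0.4477 -0.0194; -0.0194 0.3679]  S=[0.6917 0.1327; 0.1327 0.7781]  K=[0.6394 0.0156; -0.0280 0.4711]  nu=[0.1839, -1.1819]  x^+=[3.2839, -1.8481]  P^+=[0.1620 -0.0527; -0.0527 0.1982]
step 4: x^-=[3.7497, -1.3618]  P^-=[0.4361 -0.0121; -0.0121 0.3467]  S=[0.6820 0.1337; 0.1337 0.7599]  K=[0.6321 0.0221; -0.0207 0.4558]  nu=[-7.0282, -2.5231]  x^+=[-0.7485, -2.3664]  P^+=[0.1595 -0.0493; -0.0493 0.1911]
step 5: x^-=[-0.9941, -2.7839]  P^-=[0.4331 -0.0087; -0.0087 0.3395]  S=[0.6799 0.1352; 0.1352 0.7542]  K=[0.6298 0.0248; -0.0175 0.4503]  nu=[3.0874, 3.6624]  x^+=[1.0413, -1.1889]  P^+=[0.1587 -0.0480; -0.0480 0.1885]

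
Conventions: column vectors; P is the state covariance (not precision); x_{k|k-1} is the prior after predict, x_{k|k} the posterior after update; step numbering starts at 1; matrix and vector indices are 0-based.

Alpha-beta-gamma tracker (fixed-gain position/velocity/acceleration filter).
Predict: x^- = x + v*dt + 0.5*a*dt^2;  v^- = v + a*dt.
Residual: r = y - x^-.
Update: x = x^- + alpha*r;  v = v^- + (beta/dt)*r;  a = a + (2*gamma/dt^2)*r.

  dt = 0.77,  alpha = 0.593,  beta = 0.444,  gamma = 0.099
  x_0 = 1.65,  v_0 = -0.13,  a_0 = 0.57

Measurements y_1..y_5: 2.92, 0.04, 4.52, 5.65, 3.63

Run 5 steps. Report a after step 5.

a_post = -0.1218

step 1: x_pred=1.7189  r=1.2011  x^+=2.4311  v^+=1.0015  a^+=0.9711
step 2: x_pred=3.4902  r=-3.4502  x^+=1.4442  v^+=-0.2402  a^+=-0.1811
step 3: x_pred=1.2056  r=3.3144  x^+=3.1710  v^+=1.5315  a^+=0.9258
step 4: x_pred=4.6248  r=1.0252  x^+=5.2327  v^+=2.8356  a^+=1.2682
step 5: x_pred=7.7921  r=-4.1621  x^+=5.3240  v^+=1.4121  a^+=-0.1218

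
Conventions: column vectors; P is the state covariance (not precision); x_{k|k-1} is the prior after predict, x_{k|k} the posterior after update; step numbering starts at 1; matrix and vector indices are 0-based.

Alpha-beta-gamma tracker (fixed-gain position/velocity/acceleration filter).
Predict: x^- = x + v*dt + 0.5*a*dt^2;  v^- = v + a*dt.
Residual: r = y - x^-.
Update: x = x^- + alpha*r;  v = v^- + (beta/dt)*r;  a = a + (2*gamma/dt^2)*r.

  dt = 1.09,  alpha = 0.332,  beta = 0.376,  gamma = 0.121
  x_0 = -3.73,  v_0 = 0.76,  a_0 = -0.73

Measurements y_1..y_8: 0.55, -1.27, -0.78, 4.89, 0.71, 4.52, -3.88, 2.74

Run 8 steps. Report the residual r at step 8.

resid = 4.0062

step 1: x_pred=-3.3353  r=3.8853  x^+=-2.0454  v^+=1.3045  a^+=0.0614
step 2: x_pred=-0.5869  r=-0.6831  x^+=-0.8137  v^+=1.1358  a^+=-0.0778
step 3: x_pred=0.3781  r=-1.1581  x^+=-0.0064  v^+=0.6516  a^+=-0.3136
step 4: x_pred=0.5175  r=4.3725  x^+=1.9692  v^+=1.8180  a^+=0.5770
step 5: x_pred=4.2935  r=-3.5835  x^+=3.1038  v^+=1.2107  a^+=-0.1529
step 6: x_pred=4.3326  r=0.1874  x^+=4.3948  v^+=1.1087  a^+=-0.1148
step 7: x_pred=5.5351  r=-9.4151  x^+=2.4093  v^+=-2.2642  a^+=-2.0325
step 8: x_pred=-1.2662  r=4.0062  x^+=0.0639  v^+=-3.0977  a^+=-1.2165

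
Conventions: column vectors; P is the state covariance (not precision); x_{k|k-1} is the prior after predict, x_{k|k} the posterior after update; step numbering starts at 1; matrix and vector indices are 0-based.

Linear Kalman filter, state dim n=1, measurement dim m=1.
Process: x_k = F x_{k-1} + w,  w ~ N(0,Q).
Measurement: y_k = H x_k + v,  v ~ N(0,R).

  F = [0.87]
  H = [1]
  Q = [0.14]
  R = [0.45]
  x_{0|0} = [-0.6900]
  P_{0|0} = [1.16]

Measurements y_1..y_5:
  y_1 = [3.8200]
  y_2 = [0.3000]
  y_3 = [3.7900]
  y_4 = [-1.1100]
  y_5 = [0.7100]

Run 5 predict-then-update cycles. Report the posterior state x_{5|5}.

x_post = [0.6794]

step 1: x^-=[-0.6003]  P^-=[1.0180]  S=[1.4680]  K=[0.6935]  nu=[4.4203]  x^+=[2.4650]  P^+=[0.3121]
step 2: x^-=[2.1446]  P^-=[0.3762]  S=[0.8262]  K=[0.4553]  nu=[-1.8446]  x^+=[1.3047]  P^+=[0.2049]
step 3: x^-=[1.1351]  P^-=[0.2951]  S=[0.7451]  K=[0.3960]  nu=[2.6549]  x^+=[2.1865]  P^+=[0.1782]
step 4: x^-=[1.9023]  P^-=[0.2749]  S=[0.7249]  K=[0.3792]  nu=[-3.0123]  x^+=[0.7600]  P^+=[0.1706]
step 5: x^-=[0.6612]  P^-=[0.2692]  S=[0.7192]  K=[0.3743]  nu=[0.0488]  x^+=[0.6794]  P^+=[0.1684]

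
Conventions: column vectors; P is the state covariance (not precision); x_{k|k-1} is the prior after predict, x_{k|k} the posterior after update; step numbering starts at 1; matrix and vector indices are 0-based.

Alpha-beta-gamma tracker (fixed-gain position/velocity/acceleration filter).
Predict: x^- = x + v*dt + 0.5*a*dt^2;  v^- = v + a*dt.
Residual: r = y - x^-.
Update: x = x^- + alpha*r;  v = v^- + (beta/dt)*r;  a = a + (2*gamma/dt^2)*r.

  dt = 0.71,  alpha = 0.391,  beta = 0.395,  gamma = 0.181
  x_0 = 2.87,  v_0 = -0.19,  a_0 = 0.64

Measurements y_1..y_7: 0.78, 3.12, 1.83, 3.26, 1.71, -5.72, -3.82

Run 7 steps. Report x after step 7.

x_post = -4.1881

step 1: x_pred=2.8964  r=-2.1164  x^+=2.0689  v^+=-0.9130  a^+=-0.8798
step 2: x_pred=1.1989  r=1.9211  x^+=1.9500  v^+=-0.4689  a^+=0.4998
step 3: x_pred=1.7431  r=0.0869  x^+=1.7771  v^+=-0.0657  a^+=0.5622
step 4: x_pred=1.8721  r=1.3879  x^+=2.4148  v^+=1.1056  a^+=1.5589
step 5: x_pred=3.5926  r=-1.8826  x^+=2.8565  v^+=1.1650  a^+=0.2069
step 6: x_pred=3.7358  r=-9.4558  x^+=0.0386  v^+=-3.9487  a^+=-6.5834
step 7: x_pred=-4.4244  r=0.6044  x^+=-4.1881  v^+=-8.2867  a^+=-6.1494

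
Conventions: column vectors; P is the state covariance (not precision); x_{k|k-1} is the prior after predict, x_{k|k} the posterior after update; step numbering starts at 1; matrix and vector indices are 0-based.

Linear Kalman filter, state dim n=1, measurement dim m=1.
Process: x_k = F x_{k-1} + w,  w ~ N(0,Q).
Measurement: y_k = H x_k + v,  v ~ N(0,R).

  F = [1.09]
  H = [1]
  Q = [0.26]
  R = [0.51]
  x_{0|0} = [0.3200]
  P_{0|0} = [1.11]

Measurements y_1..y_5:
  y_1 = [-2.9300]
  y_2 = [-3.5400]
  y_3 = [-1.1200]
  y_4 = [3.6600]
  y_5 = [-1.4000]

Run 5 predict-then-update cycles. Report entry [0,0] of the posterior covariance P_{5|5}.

P_post[0,0] = 0.2725

step 1: x^-=[0.3488]  P^-=[1.5788]  S=[2.0888]  K=[0.7558]  nu=[-3.2788]  x^+=[-2.1294]  P^+=[0.3855]
step 2: x^-=[-2.3211]  P^-=[0.7180]  S=[1.2280]  K=[0.5847]  nu=[-1.2189]  x^+=[-3.0338]  P^+=[0.2982]
step 3: x^-=[-3.3068]  P^-=[0.6143]  S=[1.1243]  K=[0.5464]  nu=[2.1868]  x^+=[-2.1120]  P^+=[0.2787]
step 4: x^-=[-2.3021]  P^-=[0.5911]  S=[1.1011]  K=[0.5368]  nu=[5.9621]  x^+=[0.8984]  P^+=[0.2738]
step 5: x^-=[0.9793]  P^-=[0.5853]  S=[1.0953]  K=[0.5344]  nu=[-2.3793]  x^+=[-0.2921]  P^+=[0.2725]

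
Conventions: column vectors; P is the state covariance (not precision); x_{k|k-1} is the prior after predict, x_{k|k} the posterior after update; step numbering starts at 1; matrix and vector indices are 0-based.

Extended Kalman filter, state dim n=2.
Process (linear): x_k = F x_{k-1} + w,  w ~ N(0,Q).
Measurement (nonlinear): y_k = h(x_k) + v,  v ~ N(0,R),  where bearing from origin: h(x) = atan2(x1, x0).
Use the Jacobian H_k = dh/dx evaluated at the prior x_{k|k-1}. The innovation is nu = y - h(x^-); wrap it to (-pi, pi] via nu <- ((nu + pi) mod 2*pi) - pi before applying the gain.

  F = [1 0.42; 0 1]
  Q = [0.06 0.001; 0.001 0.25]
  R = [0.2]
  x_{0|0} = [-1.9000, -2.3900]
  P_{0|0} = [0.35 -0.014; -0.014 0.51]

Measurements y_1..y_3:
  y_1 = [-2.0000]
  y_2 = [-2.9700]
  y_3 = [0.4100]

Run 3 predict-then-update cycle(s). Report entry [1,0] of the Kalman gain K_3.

step 1: x^-=[-2.9038, -2.3900]  P^-=[0.4882 0.2012; 0.2012 0.7600]  H_jac=[0.1690 -0.2053]  S=[0.2320]  K=[0.1775; -0.5260]  nu=[0.4529]  x^+=[-2.8234, -2.6282]  P^+=[0.4809 0.2229; 0.2229 0.6958]
step 2: x^-=[-3.9273, -2.6282]  P^-=[0.8508 0.5161; 0.5161 0.9458]  H_jac=[0.1177 -0.1759]  S=[0.2197]  K=[0.0427; -0.4807]  nu=[-0.4182]  x^+=[-3.9451, -2.4272]  P^+=[0.8504 0.5206; 0.5206 0.8951]
step 3: x^-=[-4.9645, -2.4272]  P^-=[1.5056 0.8975; 0.8975 1.1451]  H_jac=[0.0795 -0.1626]  S=[0.2166]  K=[-0.1212; -0.5301]  nu=[3.0969]  x^+=[-5.3397, -4.0689]  P^+=[1.5025 0.8836; 0.8836 1.0842]

K[1,0] = -0.5301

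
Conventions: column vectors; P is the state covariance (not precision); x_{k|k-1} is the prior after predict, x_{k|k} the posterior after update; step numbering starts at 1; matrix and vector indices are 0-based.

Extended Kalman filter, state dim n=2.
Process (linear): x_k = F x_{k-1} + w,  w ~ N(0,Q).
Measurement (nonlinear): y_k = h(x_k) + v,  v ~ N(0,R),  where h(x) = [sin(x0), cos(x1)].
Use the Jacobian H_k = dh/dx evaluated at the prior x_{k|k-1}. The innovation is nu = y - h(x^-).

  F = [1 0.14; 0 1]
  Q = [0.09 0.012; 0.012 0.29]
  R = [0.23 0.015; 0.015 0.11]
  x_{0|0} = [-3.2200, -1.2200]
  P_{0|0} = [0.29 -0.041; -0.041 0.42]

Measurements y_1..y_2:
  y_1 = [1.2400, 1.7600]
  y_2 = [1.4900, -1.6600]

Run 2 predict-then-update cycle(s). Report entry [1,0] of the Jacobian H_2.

step 1: x^-=[-3.3908, -1.2200]  P^-=[0.3768 0.0298; 0.0298 0.7100]  H_jac=[-0.9691 0.0000; 0.0000 0.9391]  S=[0.5838 -0.0121; -0.0121 0.7362]  K=[-0.6248 0.0277; -0.0307 0.9052]  nu=[0.9934, 1.4164]  x^+=[-3.9722, 0.0317]  P^+=[0.1479 -0.0067; -0.0067 0.1055]
step 2: x^-=[-3.9677, 0.0317]  P^-=[0.2380 0.0200; 0.0200 0.3955]  H_jac=[-0.6777 0.0000; 0.0000 -0.0317]  S=[0.3393 0.0154; 0.0154 0.1104]  K=[-0.4782 0.0611; -0.0351 -0.1085]  nu=[0.7547, -2.6595]  x^+=[-4.4911, 0.2937]  P^+=[0.1609 0.0143; 0.0143 0.3937]

H_jac[1,0] = 0.0000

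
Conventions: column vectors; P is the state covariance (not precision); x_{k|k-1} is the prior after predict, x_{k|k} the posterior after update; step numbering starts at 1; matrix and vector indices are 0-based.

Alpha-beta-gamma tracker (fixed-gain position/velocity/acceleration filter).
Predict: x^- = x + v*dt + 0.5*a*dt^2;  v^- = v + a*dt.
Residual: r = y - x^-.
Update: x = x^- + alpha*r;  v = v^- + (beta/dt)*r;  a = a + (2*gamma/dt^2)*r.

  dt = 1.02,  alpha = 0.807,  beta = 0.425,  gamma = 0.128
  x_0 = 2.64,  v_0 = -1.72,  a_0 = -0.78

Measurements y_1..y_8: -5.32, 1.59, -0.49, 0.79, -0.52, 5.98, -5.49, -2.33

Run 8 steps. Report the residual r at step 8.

resid = 1.9406

step 1: x_pred=0.4798  r=-5.7998  x^+=-4.2006  v^+=-4.9322  a^+=-2.2071
step 2: x_pred=-10.3796  r=11.9696  x^+=-0.7201  v^+=-2.1961  a^+=0.7381
step 3: x_pred=-2.5762  r=2.0862  x^+=-0.8926  v^+=-0.5740  a^+=1.2515
step 4: x_pred=-0.8271  r=1.6171  x^+=0.4779  v^+=1.3763  a^+=1.6494
step 5: x_pred=2.7397  r=-3.2597  x^+=0.1091  v^+=1.7004  a^+=0.8473
step 6: x_pred=2.2843  r=3.6957  x^+=5.2667  v^+=4.1045  a^+=1.7566
step 7: x_pred=10.3671  r=-15.8571  x^+=-2.4296  v^+=-0.7109  a^+=-2.1452
step 8: x_pred=-4.2706  r=1.9406  x^+=-2.7045  v^+=-2.0904  a^+=-1.6677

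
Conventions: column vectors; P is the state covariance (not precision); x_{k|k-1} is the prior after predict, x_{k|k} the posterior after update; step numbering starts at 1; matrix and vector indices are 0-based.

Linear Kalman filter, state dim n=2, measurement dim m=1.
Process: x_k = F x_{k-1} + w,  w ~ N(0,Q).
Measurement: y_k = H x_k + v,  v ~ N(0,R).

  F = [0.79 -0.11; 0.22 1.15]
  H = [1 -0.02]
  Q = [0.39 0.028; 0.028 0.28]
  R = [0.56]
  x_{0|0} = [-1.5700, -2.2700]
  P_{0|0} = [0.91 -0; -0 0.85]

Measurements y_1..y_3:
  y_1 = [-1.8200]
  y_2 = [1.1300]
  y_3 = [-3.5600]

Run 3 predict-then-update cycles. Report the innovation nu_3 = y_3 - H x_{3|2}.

step 1: x^-=[-0.9906, -2.9559]  P^-=[0.9682 0.0786; 0.0786 1.4482]  S=[1.5256]  K=[0.6336; 0.0326]  nu=[-0.8885]  x^+=[-1.5536, -2.9848]  P^+=[0.3558 0.0472; 0.0472 1.4466]
step 2: x^-=[-0.8990, -3.7743]  P^-=[0.6213 -0.0515; -0.0515 2.2341]  S=[1.1843]  K=[0.5255; -0.0812]  nu=[1.9535]  x^+=[0.1276, -3.9329]  P^+=[0.2943 -0.0009; -0.0009 2.2263]
step 3: x^-=[0.5334, -4.4948]  P^-=[0.6008 -0.2033; -0.2033 3.2381]  S=[1.1702]  K=[0.5169; -0.2291]  nu=[-4.1833]  x^+=[-1.6288, -3.5364]  P^+=[0.2881 -0.0648; -0.0648 3.1767]

innov = [-4.1833]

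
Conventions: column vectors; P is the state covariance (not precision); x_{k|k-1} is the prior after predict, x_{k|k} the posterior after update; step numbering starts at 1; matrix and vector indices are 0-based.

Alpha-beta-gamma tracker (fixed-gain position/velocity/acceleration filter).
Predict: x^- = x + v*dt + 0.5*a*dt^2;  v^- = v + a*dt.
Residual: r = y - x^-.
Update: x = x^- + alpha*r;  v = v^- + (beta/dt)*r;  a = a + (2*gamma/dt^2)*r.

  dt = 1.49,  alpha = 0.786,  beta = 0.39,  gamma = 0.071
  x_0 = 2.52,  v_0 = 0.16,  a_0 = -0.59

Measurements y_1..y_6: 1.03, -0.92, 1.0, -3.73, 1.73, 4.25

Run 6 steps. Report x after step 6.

x_post = 3.2263

step 1: x_pred=2.1035  r=-1.0735  x^+=1.2597  v^+=-1.0001  a^+=-0.6587
step 2: x_pred=-0.9615  r=0.0415  x^+=-0.9289  v^+=-1.9706  a^+=-0.6560
step 3: x_pred=-4.5933  r=5.5933  x^+=-0.1970  v^+=-1.4840  a^+=-0.2983
step 4: x_pred=-2.7393  r=-0.9907  x^+=-3.5180  v^+=-2.1878  a^+=-0.3616
step 5: x_pred=-7.1791  r=8.9091  x^+=-0.1766  v^+=-0.3946  a^+=0.2082
step 6: x_pred=-0.5334  r=4.7834  x^+=3.2263  v^+=1.1676  a^+=0.5142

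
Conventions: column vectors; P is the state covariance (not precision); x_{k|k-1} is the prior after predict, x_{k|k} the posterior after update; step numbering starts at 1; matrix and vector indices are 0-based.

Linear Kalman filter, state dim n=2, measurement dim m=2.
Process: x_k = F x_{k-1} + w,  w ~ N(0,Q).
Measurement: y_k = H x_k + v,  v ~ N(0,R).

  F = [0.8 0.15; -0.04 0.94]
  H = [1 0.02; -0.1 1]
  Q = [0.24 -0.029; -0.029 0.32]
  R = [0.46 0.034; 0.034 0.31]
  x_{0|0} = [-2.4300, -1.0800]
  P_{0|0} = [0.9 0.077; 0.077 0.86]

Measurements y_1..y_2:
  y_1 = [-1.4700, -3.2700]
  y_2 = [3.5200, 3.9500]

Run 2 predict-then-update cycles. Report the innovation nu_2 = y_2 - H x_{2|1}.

step 1: x^-=[-2.1060, -0.9180]  P^-=[0.8538 0.1209; 0.1209 1.0755]  S=[1.3191 0.0908; 0.0908 1.3699]  K=[0.6503 -0.0172; 0.0548 0.7727]  nu=[0.6544, -2.5626]  x^+=[-1.6365, -2.8622]  P^+=[0.2976 0.0465; 0.0465 0.2460]
step 2: x^-=[-1.7385, -2.6250]  P^-=[0.4472 0.0309; 0.0309 0.5344]  S=[0.9086 0.0308; 0.0308 0.8427]  K=[0.4940 -0.0345; 0.0244 0.6296]  nu=[5.3110, 6.4012]  x^+=[0.6645, 1.5348]  P^+=[0.2255 0.0287; 0.0287 0.1989]

innov = [5.3110, 6.4012]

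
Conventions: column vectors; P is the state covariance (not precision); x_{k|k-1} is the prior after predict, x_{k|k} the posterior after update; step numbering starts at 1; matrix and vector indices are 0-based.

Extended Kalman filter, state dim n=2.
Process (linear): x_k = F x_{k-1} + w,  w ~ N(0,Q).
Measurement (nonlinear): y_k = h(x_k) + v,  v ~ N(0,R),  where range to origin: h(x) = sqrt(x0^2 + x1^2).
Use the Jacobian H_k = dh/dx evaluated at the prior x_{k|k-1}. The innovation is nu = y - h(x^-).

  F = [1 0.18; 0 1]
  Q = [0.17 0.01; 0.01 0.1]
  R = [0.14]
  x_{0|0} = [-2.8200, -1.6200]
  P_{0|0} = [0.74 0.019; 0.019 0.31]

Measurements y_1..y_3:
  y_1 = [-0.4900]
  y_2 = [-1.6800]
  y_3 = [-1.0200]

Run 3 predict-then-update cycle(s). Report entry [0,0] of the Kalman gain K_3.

step 1: x^-=[-3.1116, -1.6200]  P^-=[0.9269 0.0848; 0.0848 0.4100]  H_jac=[-0.8870 -0.4618]  S=[1.0261]  K=[-0.8394; -0.2578]  nu=[-3.9981]  x^+=[0.2442, -0.5892]  P^+=[0.2039 -0.1373; -0.1373 0.3418]
step 2: x^-=[0.1382, -0.5892]  P^-=[0.3356 -0.0657; -0.0657 0.4418]  H_jac=[0.2283 -0.9736]  S=[0.6055]  K=[0.2322; -0.7352]  nu=[-2.2852]  x^+=[-0.3925, 1.0908]  P^+=[0.3029 0.0376; 0.0376 0.1145]
step 3: x^-=[-0.1962, 1.0908]  P^-=[0.4902 0.0683; 0.0683 0.2145]  H_jac=[-0.1770 0.9842]  S=[0.3394]  K=[-0.0577; 0.5865]  nu=[-2.1283]  x^+=[-0.0733, -0.1575]  P^+=[0.4891 0.0798; 0.0798 0.0978]

K[0,0] = -0.0577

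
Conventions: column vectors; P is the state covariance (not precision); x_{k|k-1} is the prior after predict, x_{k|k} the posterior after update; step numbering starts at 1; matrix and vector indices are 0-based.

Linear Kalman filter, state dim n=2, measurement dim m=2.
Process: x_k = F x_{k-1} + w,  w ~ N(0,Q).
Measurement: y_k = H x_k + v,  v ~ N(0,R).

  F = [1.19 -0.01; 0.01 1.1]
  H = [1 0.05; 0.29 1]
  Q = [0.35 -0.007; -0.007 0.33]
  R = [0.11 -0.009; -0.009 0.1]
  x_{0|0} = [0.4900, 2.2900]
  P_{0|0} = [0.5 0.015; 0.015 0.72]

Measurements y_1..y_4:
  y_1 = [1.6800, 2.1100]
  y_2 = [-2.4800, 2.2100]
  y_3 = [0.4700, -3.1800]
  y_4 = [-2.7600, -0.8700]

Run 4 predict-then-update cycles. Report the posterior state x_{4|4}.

x_post = [-2.1781, -0.6175]

step 1: x^-=[0.5602, 2.5239]  P^-=[1.0578 0.0107; 0.0107 1.2016]  S=[1.1718 0.3686; 0.3686 1.3967]  K=[0.9069 -0.0121; -0.2301 0.9232]  nu=[0.9936, -0.5764]  x^+=[1.4683, 1.7632]  P^+=[0.1018 -0.0389; -0.0389 0.1057]
step 2: x^-=[1.7297, 1.9542]  P^-=[0.4951 -0.0579; -0.0579 0.4570]  S=[0.6005 0.0987; 0.0987 0.5651]  K=[0.8183 0.0087; -0.1919 0.8126]  nu=[-4.3074, -0.2458]  x^+=[-1.7972, 2.5811]  P^+=[0.0916 -0.0331; -0.0331 0.0926]
step 3: x^-=[-2.1645, 2.8213]  P^-=[0.4805 -0.0502; -0.0502 0.4413]  S=[0.5866 0.1015; 0.1015 0.5526]  K=[0.8128 0.0121; -0.1875 0.8067]  nu=[2.4934, -5.3736]  x^+=[-0.2027, -1.9811]  P^+=[0.0909 -0.0325; -0.0325 0.0918]
step 4: x^-=[-0.2214, -2.1812]  P^-=[0.4795 -0.0494; -0.0494 0.4403]  S=[0.5857 0.1019; 0.1019 0.5520]  K=[0.8124 0.0124; -0.1871 0.8063]  nu=[-2.4296, 1.3754]  x^+=[-2.1781, -0.6175]  P^+=[0.0909 -0.0324; -0.0324 0.0917]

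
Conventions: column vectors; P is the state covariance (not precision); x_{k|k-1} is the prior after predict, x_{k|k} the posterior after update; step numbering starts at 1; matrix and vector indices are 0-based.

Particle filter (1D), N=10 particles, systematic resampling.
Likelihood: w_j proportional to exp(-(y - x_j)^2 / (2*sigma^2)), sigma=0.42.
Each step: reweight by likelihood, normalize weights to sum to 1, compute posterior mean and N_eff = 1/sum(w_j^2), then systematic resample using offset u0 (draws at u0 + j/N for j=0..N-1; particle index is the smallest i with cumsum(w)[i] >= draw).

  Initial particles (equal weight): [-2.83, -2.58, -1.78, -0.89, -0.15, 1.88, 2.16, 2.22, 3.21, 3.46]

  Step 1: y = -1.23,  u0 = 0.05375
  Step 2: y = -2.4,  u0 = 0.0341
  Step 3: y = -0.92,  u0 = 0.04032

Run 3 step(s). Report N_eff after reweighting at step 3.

N_eff = 10.0000

step 1: w=[0.0006, 0.0048, 0.3571, 0.6066, 0.0309, 0.0000, 0.0000, 0.0000, 0.0000, 0.0000]  mean=-1.1943  Neff=2.0141  idx=[2, 2, 2, 2, 3, 3, 3, 3, 3, 3]
step 2: w=[0.2483, 0.2483, 0.2483, 0.2483, 0.0012, 0.0012, 0.0012, 0.0012, 0.0012, 0.0012]  mean=-1.7738  Neff=4.0557  idx=[0, 0, 0, 1, 1, 2, 2, 2, 3, 3]
step 3: w=[0.1000, 0.1000, 0.1000, 0.1000, 0.1000, 0.1000, 0.1000, 0.1000, 0.1000, 0.1000]  mean=-1.7800  Neff=10.0000  idx=[0, 1, 2, 3, 4, 5, 6, 7, 8, 9]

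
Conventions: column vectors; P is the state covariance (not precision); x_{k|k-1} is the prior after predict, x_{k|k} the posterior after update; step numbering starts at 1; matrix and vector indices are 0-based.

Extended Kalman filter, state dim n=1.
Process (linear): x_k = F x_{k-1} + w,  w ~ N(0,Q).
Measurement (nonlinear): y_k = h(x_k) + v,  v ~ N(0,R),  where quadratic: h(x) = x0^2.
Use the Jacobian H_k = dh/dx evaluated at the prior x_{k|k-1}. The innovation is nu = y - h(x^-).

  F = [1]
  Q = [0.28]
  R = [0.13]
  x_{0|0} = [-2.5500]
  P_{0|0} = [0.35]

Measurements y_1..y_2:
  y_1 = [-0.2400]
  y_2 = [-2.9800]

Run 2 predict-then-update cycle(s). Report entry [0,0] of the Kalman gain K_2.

step 1: x^-=[-2.5500]  P^-=[0.6300]  H_jac=[-5.1000]  S=[16.5163]  K=[-0.1945]  nu=[-6.7425]  x^+=[-1.2383]  P^+=[0.0050]
step 2: x^-=[-1.2383]  P^-=[0.2850]  H_jac=[-2.4767]  S=[1.8779]  K=[-0.3758]  nu=[-4.5135]  x^+=[0.4579]  P^+=[0.0197]

K[0,0] = -0.3758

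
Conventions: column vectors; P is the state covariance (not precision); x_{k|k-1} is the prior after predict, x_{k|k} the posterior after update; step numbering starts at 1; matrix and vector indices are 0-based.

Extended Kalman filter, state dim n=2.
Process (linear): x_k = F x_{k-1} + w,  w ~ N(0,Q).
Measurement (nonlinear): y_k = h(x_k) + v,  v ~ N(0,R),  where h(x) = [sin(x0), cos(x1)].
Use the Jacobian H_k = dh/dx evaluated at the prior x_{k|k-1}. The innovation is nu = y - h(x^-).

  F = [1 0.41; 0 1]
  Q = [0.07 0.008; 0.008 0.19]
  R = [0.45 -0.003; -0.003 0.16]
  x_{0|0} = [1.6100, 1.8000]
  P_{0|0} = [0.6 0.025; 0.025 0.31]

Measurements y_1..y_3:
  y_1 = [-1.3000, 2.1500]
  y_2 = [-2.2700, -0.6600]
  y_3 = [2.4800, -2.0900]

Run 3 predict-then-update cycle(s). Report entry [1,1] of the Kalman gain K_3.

step 1: x^-=[2.3480, 1.8000]  P^-=[0.7426 0.1601; 0.1601 0.5000]  H_jac=[-0.7013 0.0000; 0.0000 -0.9738]  S=[0.8152 0.1063; 0.1063 0.6342]  K=[-0.6203 -0.1418; -0.0384 -0.7613]  nu=[-2.0129, 2.3772]  x^+=[3.2595, 0.0674]  P^+=[0.3974 0.0214; 0.0214 0.1250]
step 2: x^-=[3.2871, 0.0674]  P^-=[0.5060 0.0806; 0.0806 0.3150]  H_jac=[-0.9894 0.0000; 0.0000 -0.0674]  S=[0.9453 0.0024; 0.0024 0.1614]  K=[-0.5295 -0.0259; -0.0841 -0.1302]  nu=[-2.1250, -1.6577]  x^+=[4.4552, 0.4620]  P^+=[0.2408 0.0378; 0.0378 0.3055]
step 3: x^-=[4.6446, 0.4620]  P^-=[0.3931 0.1711; 0.1711 0.4955]  H_jac=[-0.0677 0.0000; 0.0000 -0.4457]  S=[0.4518 0.0022; 0.0022 0.2584]  K=[-0.0575 -0.2946; -0.0215 -0.8544]  nu=[3.4777, -2.9852]  x^+=[5.3241, 2.9375]  P^+=[0.3691 0.1054; 0.1054 0.3066]

K[1,1] = -0.8544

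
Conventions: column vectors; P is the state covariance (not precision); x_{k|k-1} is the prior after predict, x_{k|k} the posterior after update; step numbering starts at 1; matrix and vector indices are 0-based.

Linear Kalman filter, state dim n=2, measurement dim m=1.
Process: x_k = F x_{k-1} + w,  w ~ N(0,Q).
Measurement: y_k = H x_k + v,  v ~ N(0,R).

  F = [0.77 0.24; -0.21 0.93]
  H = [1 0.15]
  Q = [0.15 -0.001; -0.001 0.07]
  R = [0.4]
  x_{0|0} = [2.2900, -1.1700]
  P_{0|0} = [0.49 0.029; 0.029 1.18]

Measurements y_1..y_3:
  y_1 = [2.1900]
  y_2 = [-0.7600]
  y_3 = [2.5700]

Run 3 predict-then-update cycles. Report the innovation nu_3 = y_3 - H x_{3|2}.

innov = [3.0908]

step 1: x^-=[1.4825, -1.5690]  P^-=[0.5192 0.2024; 0.2024 1.1009]  S=[1.0047]  K=[0.5470; 0.3659]  nu=[0.9428]  x^+=[1.9982, -1.2241]  P^+=[0.2186 0.0014; 0.0014 0.9664]
step 2: x^-=[1.2449, -1.5580]  P^-=[0.3358 0.1803; 0.1803 0.9149]  S=[0.8104]  K=[0.4477; 0.3918]  nu=[-1.7712]  x^+=[0.4520, -2.2519]  P^+=[0.1734 0.0381; 0.0381 0.7905]
step 3: x^-=[-0.1924, -2.1892]  P^-=[0.3124 0.1728; 0.1728 0.7465]  S=[0.7810]  K=[0.4332; 0.3646]  nu=[3.0908]  x^+=[1.1464, -1.0622]  P^+=[0.1659 0.0494; 0.0494 0.6427]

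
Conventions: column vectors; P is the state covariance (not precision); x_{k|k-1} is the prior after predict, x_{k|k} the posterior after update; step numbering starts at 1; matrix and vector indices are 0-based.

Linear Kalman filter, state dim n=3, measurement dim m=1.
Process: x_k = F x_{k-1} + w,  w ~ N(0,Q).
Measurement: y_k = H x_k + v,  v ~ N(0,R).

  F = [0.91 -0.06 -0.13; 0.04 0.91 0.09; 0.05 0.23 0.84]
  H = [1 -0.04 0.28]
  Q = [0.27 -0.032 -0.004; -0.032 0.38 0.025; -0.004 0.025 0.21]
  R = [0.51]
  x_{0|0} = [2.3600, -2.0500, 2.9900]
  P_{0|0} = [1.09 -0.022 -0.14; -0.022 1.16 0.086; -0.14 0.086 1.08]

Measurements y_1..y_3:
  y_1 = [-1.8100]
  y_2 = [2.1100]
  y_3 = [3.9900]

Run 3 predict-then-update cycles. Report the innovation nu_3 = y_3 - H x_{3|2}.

step 1: x^-=[1.8819, -1.5020, 2.1581]  P^-=[1.2319 -0.1078 -0.2059; -0.1078 1.3626 0.4126; -0.2059 0.4126 1.0571]  S=[1.7111]  K=[0.6888; -0.0274; 0.0430]  nu=[-4.3562]  x^+=[-1.1187, -1.3828, 1.9708]  P^+=[0.4201 -0.0756 -0.2566; -0.0756 1.3613 0.4146; -0.2566 0.4146 1.0539]
step 2: x^-=[-1.1912, -1.1257, 1.2815]  P^-=[0.7160 -0.2367 -0.3621; -0.2367 1.5771 0.7020; -0.3621 0.7020 1.1636]  S=[1.1202]  K=[0.5571; -0.0922; -0.0575]  nu=[2.8974]  x^+=[0.4230, -1.3928, 1.1149]  P^+=[0.3683 -0.1792 -0.3262; -0.1792 1.5675 0.6961; -0.3262 0.6961 1.1599]
step 3: x^-=[0.3236, -1.1502, 0.6374]  P^-=[0.7079 -0.3769 -0.4757; -0.3769 1.7867 0.9658; -0.4757 0.9658 1.3497]  S=[1.0687]  K=[0.5519; -0.1665; -0.1276]  nu=[3.4420]  x^+=[2.2230, -1.7232, 0.1981]  P^+=[0.3824 -0.2787 -0.4004; -0.2787 1.7571 0.9431; -0.4004 0.9431 1.3323]

innov = [3.4420]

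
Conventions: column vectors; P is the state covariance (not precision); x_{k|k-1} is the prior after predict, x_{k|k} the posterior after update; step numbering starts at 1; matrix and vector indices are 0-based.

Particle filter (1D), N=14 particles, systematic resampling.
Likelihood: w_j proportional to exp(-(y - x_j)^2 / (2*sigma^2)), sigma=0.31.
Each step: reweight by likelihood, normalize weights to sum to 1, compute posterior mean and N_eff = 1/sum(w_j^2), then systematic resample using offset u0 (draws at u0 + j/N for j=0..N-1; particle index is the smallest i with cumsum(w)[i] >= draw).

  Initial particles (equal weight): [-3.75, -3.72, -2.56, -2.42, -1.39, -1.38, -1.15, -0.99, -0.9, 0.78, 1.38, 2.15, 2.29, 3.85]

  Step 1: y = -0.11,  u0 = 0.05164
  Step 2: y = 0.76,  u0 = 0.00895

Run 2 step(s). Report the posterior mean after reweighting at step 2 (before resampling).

step 1: w=[0.0000, 0.0000, 0.0000, 0.0000, 0.0026, 0.0029, 0.0468, 0.2312, 0.5054, 0.2109, 0.0001, 0.0000, 0.0000, 0.0000]  mean=-0.5806  Neff=2.8119  idx=[6, 7, 7, 7, 8, 8, 8, 8, 8, 8, 8, 9, 9, 9]
step 2: w=[0.0000, 0.0000, 0.0000, 0.0000, 0.0000, 0.0000, 0.0000, 0.0000, 0.0000, 0.0000, 0.0000, 0.3333, 0.3333, 0.3333]  mean=0.7800  Neff=3.0000  idx=[11, 11, 11, 11, 11, 12, 12, 12, 12, 12, 13, 13, 13, 13]

post_mean = 0.7800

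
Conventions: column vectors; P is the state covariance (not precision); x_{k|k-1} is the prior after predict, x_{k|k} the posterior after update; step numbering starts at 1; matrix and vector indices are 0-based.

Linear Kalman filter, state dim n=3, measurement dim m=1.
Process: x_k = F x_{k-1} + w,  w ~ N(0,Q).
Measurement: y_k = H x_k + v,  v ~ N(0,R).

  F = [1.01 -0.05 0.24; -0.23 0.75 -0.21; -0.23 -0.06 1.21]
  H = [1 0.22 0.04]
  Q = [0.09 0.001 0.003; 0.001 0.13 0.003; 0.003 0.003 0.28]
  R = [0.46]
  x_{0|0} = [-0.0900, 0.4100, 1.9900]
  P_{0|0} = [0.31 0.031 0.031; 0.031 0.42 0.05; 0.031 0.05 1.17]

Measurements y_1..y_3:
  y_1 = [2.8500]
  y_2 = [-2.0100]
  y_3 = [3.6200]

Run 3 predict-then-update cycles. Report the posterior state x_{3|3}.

x_post = [2.3382, -1.6601, 4.0299]

step 1: x^-=[0.3662, -0.0897, 2.4040]  P^-=[0.4854 -0.1207 0.3029; -0.1207 0.4108 -0.2628; 0.3029 -0.2628 1.9872]  S=[0.9350]  K=[0.5037; -0.0436; 0.3472]  nu=[2.4074]  x^+=[1.5788, -0.1947, 3.2398]  P^+=[0.2482 -0.1001 0.1394; -0.1001 0.4090 -0.2487; 0.1394 -0.2487 1.8746]
step 2: x^-=[2.3819, -1.1895, 3.5687]  P^-=[0.5358 -0.3281 0.6772; -0.3281 0.5822 -0.7236; 0.6772 -0.7236 2.9949]  S=[0.9259]  K=[0.5300; -0.2473; 0.6889]  nu=[-4.2729]  x^+=[0.1172, -0.1329, 0.6252]  P^+=[0.2757 -0.2067 0.3392; -0.2067 0.5256 -0.5659; 0.3392 -0.5659 2.5555]
step 3: x^-=[0.2750, -0.2579, 0.7375]  P^-=[0.7187 -0.5690 1.1309; -0.5690 0.8353 -1.2213; 1.1309 -1.2213 3.9257]  S=[1.0440]  K=[0.6118; -0.4158; 0.9763]  nu=[3.3722]  x^+=[2.3382, -1.6601, 4.0299]  P^+=[0.3279 -0.3034 0.5073; -0.3034 0.6548 -0.7975; 0.5073 -0.7975 2.9305]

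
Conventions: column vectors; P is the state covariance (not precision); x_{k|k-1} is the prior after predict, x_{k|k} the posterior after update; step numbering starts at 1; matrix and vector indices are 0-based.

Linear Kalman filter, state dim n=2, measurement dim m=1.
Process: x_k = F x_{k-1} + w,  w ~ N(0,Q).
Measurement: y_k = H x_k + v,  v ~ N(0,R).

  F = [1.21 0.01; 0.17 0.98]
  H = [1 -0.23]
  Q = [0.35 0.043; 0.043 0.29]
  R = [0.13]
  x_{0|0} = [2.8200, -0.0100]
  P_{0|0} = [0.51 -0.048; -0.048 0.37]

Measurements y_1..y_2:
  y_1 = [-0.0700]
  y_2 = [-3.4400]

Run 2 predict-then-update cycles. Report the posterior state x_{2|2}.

step 1: x^-=[3.4121, 0.4696]  P^-=[1.0956 0.0945; 0.0945 0.6441]  S=[1.2162]  K=[0.8830; -0.0441]  nu=[-3.3741]  x^+=[0.4329, 0.6183]  P^+=[0.1474 0.1419; 0.1419 0.6417]
step 2: x^-=[0.5300, 0.6796]  P^-=[0.5693 0.2481; 0.2481 0.9578]  S=[0.6359]  K=[0.8056; 0.0437]  nu=[-3.8137]  x^+=[-2.5423, 0.5130]  P^+=[0.1566 0.2257; 0.2257 0.9566]

x_post = [-2.5423, 0.5130]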